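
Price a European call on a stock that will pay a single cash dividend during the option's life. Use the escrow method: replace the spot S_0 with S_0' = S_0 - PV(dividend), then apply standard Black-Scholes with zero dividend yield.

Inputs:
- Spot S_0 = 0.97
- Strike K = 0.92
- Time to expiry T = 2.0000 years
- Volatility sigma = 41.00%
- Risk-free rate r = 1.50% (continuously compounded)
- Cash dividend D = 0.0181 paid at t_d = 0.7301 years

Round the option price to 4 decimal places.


Answer: Price = 0.2413

Derivation:
PV(D) = D * exp(-r * t_d) = 0.0181 * 0.98910825 = 0.01790286
S_0' = S_0 - PV(D) = 0.9700 - 0.01790286 = 0.95209714
d1 = (ln(S_0'/K) + (r + sigma^2/2)*T) / (sigma*sqrt(T)) = 0.40079743
d2 = d1 - sigma*sqrt(T) = -0.17903013
exp(-rT) = 0.97044553
N(d1) = 0.65571537; N(d2) = 0.42895702
C = S_0' * N(d1) - K * exp(-rT) * N(d2) = 0.95209714 * 0.65571537 - 0.9200 * 0.97044553 * 0.42895702 = 0.2413


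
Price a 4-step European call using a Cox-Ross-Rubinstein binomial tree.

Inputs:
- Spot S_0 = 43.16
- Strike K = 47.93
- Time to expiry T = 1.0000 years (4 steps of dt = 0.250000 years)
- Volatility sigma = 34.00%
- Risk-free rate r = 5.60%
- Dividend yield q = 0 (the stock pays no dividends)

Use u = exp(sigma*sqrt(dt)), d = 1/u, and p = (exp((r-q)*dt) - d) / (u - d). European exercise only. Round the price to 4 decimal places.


Answer: Price = V(0,0) = 5.1725

Derivation:
dt = T/N = 0.250000
u = exp(sigma*sqrt(dt)) = 1.185305; d = 1/u = 0.843665
p = (exp((r-q)*dt) - d) / (u - d) = 0.498869
Discount per step: exp(-r*dt) = 0.986098
Stock lattice S(k, i) with i counting down-moves:
  k=0: S(0,0) = 43.1600
  k=1: S(1,0) = 51.1578; S(1,1) = 36.4126
  k=2: S(2,0) = 60.6375; S(2,1) = 43.1600; S(2,2) = 30.7200
  k=3: S(3,0) = 71.8740; S(3,1) = 51.1578; S(3,2) = 36.4126; S(3,3) = 25.9174
  k=4: S(4,0) = 85.1926; S(4,1) = 60.6375; S(4,2) = 43.1600; S(4,3) = 30.7200; S(4,4) = 21.8656
Terminal payoffs V(N, i) = max(S_T - K, 0):
  V(4,0) = 37.262563; V(4,1) = 12.707538; V(4,2) = 0.000000; V(4,3) = 0.000000; V(4,4) = 0.000000
Backward induction: V(k, i) = exp(-r*dt) * [p * V(k+1, i) + (1-p) * V(k+1, i+1)].
  V(3,0) = exp(-r*dt) * [p*37.262563 + (1-p)*12.707538] = 24.610313
  V(3,1) = exp(-r*dt) * [p*12.707538 + (1-p)*0.000000] = 6.251264
  V(3,2) = exp(-r*dt) * [p*0.000000 + (1-p)*0.000000] = 0.000000
  V(3,3) = exp(-r*dt) * [p*0.000000 + (1-p)*0.000000] = 0.000000
  V(2,0) = exp(-r*dt) * [p*24.610313 + (1-p)*6.251264] = 15.195788
  V(2,1) = exp(-r*dt) * [p*6.251264 + (1-p)*0.000000] = 3.075207
  V(2,2) = exp(-r*dt) * [p*0.000000 + (1-p)*0.000000] = 0.000000
  V(1,0) = exp(-r*dt) * [p*15.195788 + (1-p)*3.075207] = 8.994975
  V(1,1) = exp(-r*dt) * [p*3.075207 + (1-p)*0.000000] = 1.512797
  V(0,0) = exp(-r*dt) * [p*8.994975 + (1-p)*1.512797] = 5.172500


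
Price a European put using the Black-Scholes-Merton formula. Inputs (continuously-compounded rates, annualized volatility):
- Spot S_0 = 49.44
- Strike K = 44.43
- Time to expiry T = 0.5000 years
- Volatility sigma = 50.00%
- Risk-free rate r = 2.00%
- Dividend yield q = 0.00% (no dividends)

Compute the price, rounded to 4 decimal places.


Answer: Price = 4.1792

Derivation:
d1 = (ln(S/K) + (r - q + 0.5*sigma^2) * T) / (sigma * sqrt(T)) = 0.50726397
d2 = d1 - sigma * sqrt(T) = 0.15371058
exp(-rT) = 0.99004983; exp(-qT) = 1.00000000
P = K * exp(-rT) * N(-d2) - S_0 * exp(-qT) * N(-d1)
N(-d1) = 0.30598481; N(-d2) = 0.43891897
P = 44.4300 * 0.99004983 * 0.43891897 - 49.4400 * 1.00000000 * 0.30598481 = 4.1792


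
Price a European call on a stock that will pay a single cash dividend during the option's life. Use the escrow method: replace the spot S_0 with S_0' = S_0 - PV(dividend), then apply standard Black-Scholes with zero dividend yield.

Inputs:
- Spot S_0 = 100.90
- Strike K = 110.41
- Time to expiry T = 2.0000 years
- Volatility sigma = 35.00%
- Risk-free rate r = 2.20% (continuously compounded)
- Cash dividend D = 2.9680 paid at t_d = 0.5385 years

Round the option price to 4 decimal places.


PV(D) = D * exp(-r * t_d) = 2.9680 * 0.98822290 = 2.93304557
S_0' = S_0 - PV(D) = 100.9000 - 2.93304557 = 97.96695443
d1 = (ln(S_0'/K) + (r + sigma^2/2)*T) / (sigma*sqrt(T)) = 0.09481193
d2 = d1 - sigma*sqrt(T) = -0.40016281
exp(-rT) = 0.95695396
N(d1) = 0.53776790; N(d2) = 0.34451830
C = S_0' * N(d1) - K * exp(-rT) * N(d2) = 97.96695443 * 0.53776790 - 110.4100 * 0.95695396 * 0.34451830 = 16.2826

Answer: Price = 16.2826


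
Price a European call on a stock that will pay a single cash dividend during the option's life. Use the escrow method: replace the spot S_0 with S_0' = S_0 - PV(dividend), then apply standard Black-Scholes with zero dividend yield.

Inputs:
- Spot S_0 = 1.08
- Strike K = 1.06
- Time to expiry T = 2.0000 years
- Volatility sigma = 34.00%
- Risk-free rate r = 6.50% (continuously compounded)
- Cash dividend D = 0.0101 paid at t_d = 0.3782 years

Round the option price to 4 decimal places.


Answer: Price = 0.2675

Derivation:
PV(D) = D * exp(-r * t_d) = 0.0101 * 0.97571670 = 0.00985474
S_0' = S_0 - PV(D) = 1.0800 - 0.00985474 = 1.07014526
d1 = (ln(S_0'/K) + (r + sigma^2/2)*T) / (sigma*sqrt(T)) = 0.53059107
d2 = d1 - sigma*sqrt(T) = 0.04975846
exp(-rT) = 0.87809543
N(d1) = 0.70214891; N(d2) = 0.51984256
C = S_0' * N(d1) - K * exp(-rT) * N(d2) = 1.07014526 * 0.70214891 - 1.0600 * 0.87809543 * 0.51984256 = 0.2675


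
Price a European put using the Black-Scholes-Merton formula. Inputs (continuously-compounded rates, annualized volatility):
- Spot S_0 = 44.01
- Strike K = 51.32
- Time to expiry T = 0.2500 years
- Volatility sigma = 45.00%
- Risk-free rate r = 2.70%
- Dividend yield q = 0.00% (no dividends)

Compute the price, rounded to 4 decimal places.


Answer: Price = 8.6067

Derivation:
d1 = (ln(S/K) + (r - q + 0.5*sigma^2) * T) / (sigma * sqrt(T)) = -0.54044960
d2 = d1 - sigma * sqrt(T) = -0.76544960
exp(-rT) = 0.99327273; exp(-qT) = 1.00000000
P = K * exp(-rT) * N(-d2) - S_0 * exp(-qT) * N(-d1)
N(-d1) = 0.70555649; N(-d2) = 0.77799806
P = 51.3200 * 0.99327273 * 0.77799806 - 44.0100 * 1.00000000 * 0.70555649 = 8.6067


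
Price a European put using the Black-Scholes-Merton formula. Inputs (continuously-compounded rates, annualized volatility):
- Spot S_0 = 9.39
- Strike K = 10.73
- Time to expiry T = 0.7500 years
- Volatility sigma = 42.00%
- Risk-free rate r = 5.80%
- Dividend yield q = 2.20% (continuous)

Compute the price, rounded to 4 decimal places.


d1 = (ln(S/K) + (r - q + 0.5*sigma^2) * T) / (sigma * sqrt(T)) = -0.11065403
d2 = d1 - sigma * sqrt(T) = -0.47438470
exp(-rT) = 0.95743255; exp(-qT) = 0.98363538
P = K * exp(-rT) * N(-d2) - S_0 * exp(-qT) * N(-d1)
N(-d1) = 0.54405465; N(-d2) = 0.68238720
P = 10.7300 * 0.95743255 * 0.68238720 - 9.3900 * 0.98363538 * 0.54405465 = 1.9853

Answer: Price = 1.9853


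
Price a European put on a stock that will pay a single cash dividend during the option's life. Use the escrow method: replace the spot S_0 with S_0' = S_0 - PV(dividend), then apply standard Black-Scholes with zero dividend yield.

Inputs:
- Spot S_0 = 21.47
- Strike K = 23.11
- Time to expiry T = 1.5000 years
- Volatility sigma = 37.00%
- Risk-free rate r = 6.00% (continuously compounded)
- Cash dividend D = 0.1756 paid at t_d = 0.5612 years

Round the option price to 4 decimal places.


Answer: Price = 3.7130

Derivation:
PV(D) = D * exp(-r * t_d) = 0.1756 * 0.96688859 = 0.16978564
S_0' = S_0 - PV(D) = 21.4700 - 0.16978564 = 21.30021436
d1 = (ln(S_0'/K) + (r + sigma^2/2)*T) / (sigma*sqrt(T)) = 0.24522860
d2 = d1 - sigma*sqrt(T) = -0.20792701
exp(-rT) = 0.91393119
N(-d1) = 0.40313972; N(-d2) = 0.58235702
P = K * exp(-rT) * N(-d2) - S_0' * N(-d1) = 23.1100 * 0.91393119 * 0.58235702 - 21.30021436 * 0.40313972 = 3.7130


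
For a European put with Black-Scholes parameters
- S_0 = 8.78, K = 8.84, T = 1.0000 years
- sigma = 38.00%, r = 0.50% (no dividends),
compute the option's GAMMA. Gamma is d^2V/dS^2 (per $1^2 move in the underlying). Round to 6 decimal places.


Answer: Gamma = 0.117539

Derivation:
d1 = 0.1852356079; d2 = -0.1947643921
phi(d1) = 0.3921563572; exp(-qT) = 1.0000000000; exp(-rT) = 0.9950124792
Gamma = exp(-qT) * phi(d1) / (S * sigma * sqrt(T)) = 1.0000000000 * 0.3921563572 / (8.7800 * 0.3800 * 1.0000000000) = 0.117539


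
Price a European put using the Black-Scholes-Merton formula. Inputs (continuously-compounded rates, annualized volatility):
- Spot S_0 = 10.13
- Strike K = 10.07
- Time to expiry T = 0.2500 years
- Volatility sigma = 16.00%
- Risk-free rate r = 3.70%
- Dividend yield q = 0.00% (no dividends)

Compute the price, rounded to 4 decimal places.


d1 = (ln(S/K) + (r - q + 0.5*sigma^2) * T) / (sigma * sqrt(T)) = 0.22988264
d2 = d1 - sigma * sqrt(T) = 0.14988264
exp(-rT) = 0.99079265; exp(-qT) = 1.00000000
P = K * exp(-rT) * N(-d2) - S_0 * exp(-qT) * N(-d1)
N(-d1) = 0.40909148; N(-d2) = 0.44042860
P = 10.0700 * 0.99079265 * 0.44042860 - 10.1300 * 1.00000000 * 0.40909148 = 0.2502

Answer: Price = 0.2502


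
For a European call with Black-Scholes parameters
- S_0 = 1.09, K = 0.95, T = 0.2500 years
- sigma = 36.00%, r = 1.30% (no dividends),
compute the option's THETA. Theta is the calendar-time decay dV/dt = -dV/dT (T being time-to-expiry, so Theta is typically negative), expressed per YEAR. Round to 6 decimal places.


Answer: Theta = -0.116354

Derivation:
d1 = 0.8717832813; d2 = 0.6917832813
phi(d1) = 0.2728203994; exp(-qT) = 1.0000000000; exp(-rT) = 0.9967552755
Theta = -S*exp(-qT)*phi(d1)*sigma/(2*sqrt(T)) - r*K*exp(-rT)*N(d2) + q*S*exp(-qT)*N(d1)
N(d1) = 0.8083366915; N(d2) = 0.7554632813; sqrt(T) = 0.5000000000
Term 1 = -1.0900 * 1.0000000000 * 0.2728203994 * 0.3600 / (2 * 0.5000000000) = -0.1070547247
Term 2 = -0.0130 * 0.9500 * 0.9967552755 * 0.7554632813 = -0.0092996983
Term 3 = 0 (no dividend yield, q = 0)
Theta = -0.1070547247 + (-0.0092996983) + (0.0000000000) = -0.116354


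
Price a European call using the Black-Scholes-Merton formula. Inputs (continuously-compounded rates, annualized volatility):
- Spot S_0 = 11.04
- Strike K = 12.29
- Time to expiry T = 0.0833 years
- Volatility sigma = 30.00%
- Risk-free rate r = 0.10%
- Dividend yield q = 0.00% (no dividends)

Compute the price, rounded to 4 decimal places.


d1 = (ln(S/K) + (r - q + 0.5*sigma^2) * T) / (sigma * sqrt(T)) = -1.19453511
d2 = d1 - sigma * sqrt(T) = -1.28112032
exp(-rT) = 0.99991670; exp(-qT) = 1.00000000
C = S_0 * exp(-qT) * N(d1) - K * exp(-rT) * N(d2)
N(d1) = 0.11613436; N(d2) = 0.10007570
C = 11.0400 * 1.00000000 * 0.11613436 - 12.2900 * 0.99991670 * 0.10007570 = 0.0523

Answer: Price = 0.0523


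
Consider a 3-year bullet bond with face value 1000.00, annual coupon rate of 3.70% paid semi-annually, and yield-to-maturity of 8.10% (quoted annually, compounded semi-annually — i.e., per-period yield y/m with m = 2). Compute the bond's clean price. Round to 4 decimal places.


Coupon per period c = face * coupon_rate / m = 18.500000
Periods per year m = 2; per-period yield y/m = 0.040500
Number of cashflows N = 6
Cashflows (t years, CF_t, discount factor 1/(1+y/m)^(m*t), PV):
  t = 0.5000: CF_t = 18.500000, DF = 0.961076, PV = 17.779914
  t = 1.0000: CF_t = 18.500000, DF = 0.923668, PV = 17.087855
  t = 1.5000: CF_t = 18.500000, DF = 0.887715, PV = 16.422735
  t = 2.0000: CF_t = 18.500000, DF = 0.853162, PV = 15.783503
  t = 2.5000: CF_t = 18.500000, DF = 0.819954, PV = 15.169152
  t = 3.0000: CF_t = 1018.500000, DF = 0.788039, PV = 802.617318
Price P = sum_t PV_t = 884.860476

Answer: Price = 884.8605


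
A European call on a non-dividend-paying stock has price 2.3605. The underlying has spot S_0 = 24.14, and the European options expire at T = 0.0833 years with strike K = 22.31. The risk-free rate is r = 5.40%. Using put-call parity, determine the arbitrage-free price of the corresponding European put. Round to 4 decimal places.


Put-call parity: C - P = S_0 * exp(-qT) - K * exp(-rT).
S_0 * exp(-qT) = 24.1400 * 1.00000000 = 24.14000000
K * exp(-rT) = 22.3100 * 0.99551190 = 22.20987053
P = C - S*exp(-qT) + K*exp(-rT)
P = 2.3605 - 24.14000000 + 22.20987053 = 0.4304

Answer: Put price = 0.4304


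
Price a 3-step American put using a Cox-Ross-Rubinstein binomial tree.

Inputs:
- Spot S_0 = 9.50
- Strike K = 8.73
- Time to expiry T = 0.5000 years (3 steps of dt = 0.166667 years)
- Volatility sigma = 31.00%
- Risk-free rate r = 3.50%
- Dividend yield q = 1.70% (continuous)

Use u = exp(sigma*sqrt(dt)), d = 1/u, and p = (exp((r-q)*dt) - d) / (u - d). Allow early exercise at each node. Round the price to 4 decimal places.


dt = T/N = 0.166667
u = exp(sigma*sqrt(dt)) = 1.134914; d = 1/u = 0.881124
p = (exp((r-q)*dt) - d) / (u - d) = 0.480241
Discount per step: exp(-r*dt) = 0.994184
Stock lattice S(k, i) with i counting down-moves:
  k=0: S(0,0) = 9.5000
  k=1: S(1,0) = 10.7817; S(1,1) = 8.3707
  k=2: S(2,0) = 12.2363; S(2,1) = 9.5000; S(2,2) = 7.3756
  k=3: S(3,0) = 13.8871; S(3,1) = 10.7817; S(3,2) = 8.3707; S(3,3) = 6.4988
Terminal payoffs V(N, i) = max(K - S_T, 0):
  V(3,0) = 0.000000; V(3,1) = 0.000000; V(3,2) = 0.359322; V(3,3) = 2.231178
Backward induction: V(k, i) = exp(-r*dt) * [p * V(k+1, i) + (1-p) * V(k+1, i+1)]; then take max(V_cont, immediate exercise) for American.
  V(2,0) = exp(-r*dt) * [p*0.000000 + (1-p)*0.000000] = 0.000000; exercise = 0.000000; V(2,0) = max -> 0.000000
  V(2,1) = exp(-r*dt) * [p*0.000000 + (1-p)*0.359322] = 0.185675; exercise = 0.000000; V(2,1) = max -> 0.185675
  V(2,2) = exp(-r*dt) * [p*0.359322 + (1-p)*2.231178] = 1.324487; exercise = 1.354396; V(2,2) = max -> 1.354396
  V(1,0) = exp(-r*dt) * [p*0.000000 + (1-p)*0.185675] = 0.095945; exercise = 0.000000; V(1,0) = max -> 0.095945
  V(1,1) = exp(-r*dt) * [p*0.185675 + (1-p)*1.354396] = 0.788514; exercise = 0.359322; V(1,1) = max -> 0.788514
  V(0,0) = exp(-r*dt) * [p*0.095945 + (1-p)*0.788514] = 0.453262; exercise = 0.000000; V(0,0) = max -> 0.453262

Answer: Price = V(0,0) = 0.4533


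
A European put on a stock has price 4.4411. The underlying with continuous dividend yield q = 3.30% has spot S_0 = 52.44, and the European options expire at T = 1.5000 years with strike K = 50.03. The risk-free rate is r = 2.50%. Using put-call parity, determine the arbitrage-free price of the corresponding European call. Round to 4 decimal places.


Answer: Call price = 6.1599

Derivation:
Put-call parity: C - P = S_0 * exp(-qT) - K * exp(-rT).
S_0 * exp(-qT) = 52.4400 * 0.95170516 = 49.90741849
K * exp(-rT) = 50.0300 * 0.96319442 = 48.18861672
C = P + S*exp(-qT) - K*exp(-rT)
C = 4.4411 + 49.90741849 - 48.18861672 = 6.1599


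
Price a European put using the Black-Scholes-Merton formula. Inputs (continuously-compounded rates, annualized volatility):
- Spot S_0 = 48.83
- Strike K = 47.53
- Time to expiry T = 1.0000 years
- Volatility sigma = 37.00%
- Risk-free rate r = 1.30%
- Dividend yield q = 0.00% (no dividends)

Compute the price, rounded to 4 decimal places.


Answer: Price = 6.1099

Derivation:
d1 = (ln(S/K) + (r - q + 0.5*sigma^2) * T) / (sigma * sqrt(T)) = 0.29306429
d2 = d1 - sigma * sqrt(T) = -0.07693571
exp(-rT) = 0.98708414; exp(-qT) = 1.00000000
P = K * exp(-rT) * N(-d2) - S_0 * exp(-qT) * N(-d1)
N(-d1) = 0.38473651; N(-d2) = 0.53066266
P = 47.5300 * 0.98708414 * 0.53066266 - 48.8300 * 1.00000000 * 0.38473651 = 6.1099


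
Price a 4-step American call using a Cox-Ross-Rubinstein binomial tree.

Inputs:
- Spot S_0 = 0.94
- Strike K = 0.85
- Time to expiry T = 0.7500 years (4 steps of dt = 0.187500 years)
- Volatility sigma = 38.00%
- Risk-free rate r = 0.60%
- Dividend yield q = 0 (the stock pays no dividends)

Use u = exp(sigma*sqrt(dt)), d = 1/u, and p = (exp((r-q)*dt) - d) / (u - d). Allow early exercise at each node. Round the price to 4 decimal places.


dt = T/N = 0.187500
u = exp(sigma*sqrt(dt)) = 1.178856; d = 1/u = 0.848280
p = (exp((r-q)*dt) - d) / (u - d) = 0.462361
Discount per step: exp(-r*dt) = 0.998876
Stock lattice S(k, i) with i counting down-moves:
  k=0: S(0,0) = 0.9400
  k=1: S(1,0) = 1.1081; S(1,1) = 0.7974
  k=2: S(2,0) = 1.3063; S(2,1) = 0.9400; S(2,2) = 0.6764
  k=3: S(3,0) = 1.5400; S(3,1) = 1.1081; S(3,2) = 0.7974; S(3,3) = 0.5738
  k=4: S(4,0) = 1.8154; S(4,1) = 1.3063; S(4,2) = 0.9400; S(4,3) = 0.6764; S(4,4) = 0.4867
Terminal payoffs V(N, i) = max(S_T - K, 0):
  V(4,0) = 0.965397; V(4,1) = 0.456320; V(4,2) = 0.090000; V(4,3) = 0.000000; V(4,4) = 0.000000
Backward induction: V(k, i) = exp(-r*dt) * [p * V(k+1, i) + (1-p) * V(k+1, i+1)]; then take max(V_cont, immediate exercise) for American.
  V(3,0) = exp(-r*dt) * [p*0.965397 + (1-p)*0.456320] = 0.690920; exercise = 0.689964; V(3,0) = max -> 0.690920
  V(3,1) = exp(-r*dt) * [p*0.456320 + (1-p)*0.090000] = 0.259081; exercise = 0.258125; V(3,1) = max -> 0.259081
  V(3,2) = exp(-r*dt) * [p*0.090000 + (1-p)*0.000000] = 0.041566; exercise = 0.000000; V(3,2) = max -> 0.041566
  V(3,3) = exp(-r*dt) * [p*0.000000 + (1-p)*0.000000] = 0.000000; exercise = 0.000000; V(3,3) = max -> 0.000000
  V(2,0) = exp(-r*dt) * [p*0.690920 + (1-p)*0.259081] = 0.458231; exercise = 0.456320; V(2,0) = max -> 0.458231
  V(2,1) = exp(-r*dt) * [p*0.259081 + (1-p)*0.041566] = 0.141976; exercise = 0.090000; V(2,1) = max -> 0.141976
  V(2,2) = exp(-r*dt) * [p*0.041566 + (1-p)*0.000000] = 0.019197; exercise = 0.000000; V(2,2) = max -> 0.019197
  V(1,0) = exp(-r*dt) * [p*0.458231 + (1-p)*0.141976] = 0.287876; exercise = 0.258125; V(1,0) = max -> 0.287876
  V(1,1) = exp(-r*dt) * [p*0.141976 + (1-p)*0.019197] = 0.075880; exercise = 0.000000; V(1,1) = max -> 0.075880
  V(0,0) = exp(-r*dt) * [p*0.287876 + (1-p)*0.075880] = 0.173703; exercise = 0.090000; V(0,0) = max -> 0.173703

Answer: Price = V(0,0) = 0.1737


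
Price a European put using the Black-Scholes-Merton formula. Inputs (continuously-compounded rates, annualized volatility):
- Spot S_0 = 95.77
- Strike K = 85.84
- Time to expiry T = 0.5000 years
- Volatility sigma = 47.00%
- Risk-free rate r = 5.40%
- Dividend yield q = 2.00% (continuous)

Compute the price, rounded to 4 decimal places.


Answer: Price = 6.9715

Derivation:
d1 = (ln(S/K) + (r - q + 0.5*sigma^2) * T) / (sigma * sqrt(T)) = 0.54669701
d2 = d1 - sigma * sqrt(T) = 0.21435682
exp(-rT) = 0.97336124; exp(-qT) = 0.99004983
P = K * exp(-rT) * N(-d2) - S_0 * exp(-qT) * N(-d1)
N(-d1) = 0.29229346; N(-d2) = 0.41513441
P = 85.8400 * 0.97336124 * 0.41513441 - 95.7700 * 0.99004983 * 0.29229346 = 6.9715


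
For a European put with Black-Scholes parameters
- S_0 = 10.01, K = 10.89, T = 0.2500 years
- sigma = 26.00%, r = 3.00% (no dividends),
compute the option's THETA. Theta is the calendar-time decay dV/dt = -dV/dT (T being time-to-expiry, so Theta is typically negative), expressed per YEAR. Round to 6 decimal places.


Answer: Theta = -0.663178

Derivation:
d1 = -0.5254641817; d2 = -0.6554641817
phi(d1) = 0.3474985327; exp(-qT) = 1.0000000000; exp(-rT) = 0.9925280548
Theta = -S*exp(-qT)*phi(d1)*sigma/(2*sqrt(T)) + r*K*exp(-rT)*N(-d2) - q*S*exp(-qT)*N(-d1)
N(-d1) = 0.7003697266; N(-d2) = 0.7439155298; sqrt(T) = 0.5000000000
Term 1 = -10.0100 * 1.0000000000 * 0.3474985327 * 0.2600 / (2 * 0.5000000000) = -0.9043996812
Term 2 = 0.0300 * 10.8900 * 0.9925280548 * 0.7439155298 = 0.2412212429
Term 3 = 0 (no dividend yield, q = 0)
Theta = -0.9043996812 + (0.2412212429) + (0.0000000000) = -0.663178


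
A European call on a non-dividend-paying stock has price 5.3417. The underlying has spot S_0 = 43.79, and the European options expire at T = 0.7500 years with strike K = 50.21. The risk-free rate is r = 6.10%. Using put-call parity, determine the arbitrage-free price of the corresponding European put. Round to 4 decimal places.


Put-call parity: C - P = S_0 * exp(-qT) - K * exp(-rT).
S_0 * exp(-qT) = 43.7900 * 1.00000000 = 43.79000000
K * exp(-rT) = 50.2100 * 0.95528075 = 47.96464658
P = C - S*exp(-qT) + K*exp(-rT)
P = 5.3417 - 43.79000000 + 47.96464658 = 9.5163

Answer: Put price = 9.5163


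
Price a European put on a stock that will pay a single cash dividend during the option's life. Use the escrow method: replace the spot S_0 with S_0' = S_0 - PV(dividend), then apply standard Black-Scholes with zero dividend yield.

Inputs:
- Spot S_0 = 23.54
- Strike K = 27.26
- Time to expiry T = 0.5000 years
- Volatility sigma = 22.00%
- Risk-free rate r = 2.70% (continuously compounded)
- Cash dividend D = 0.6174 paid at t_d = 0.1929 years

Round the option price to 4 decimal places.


PV(D) = D * exp(-r * t_d) = 0.6174 * 0.99480524 = 0.61419275
S_0' = S_0 - PV(D) = 23.5400 - 0.61419275 = 22.92580725
d1 = (ln(S_0'/K) + (r + sigma^2/2)*T) / (sigma*sqrt(T)) = -0.94853358
d2 = d1 - sigma*sqrt(T) = -1.10409707
exp(-rT) = 0.98659072
N(-d1) = 0.82857106; N(-d2) = 0.86522448
P = K * exp(-rT) * N(-d2) - S_0' * N(-d1) = 27.2600 * 0.98659072 * 0.86522448 - 22.92580725 * 0.82857106 = 4.2741

Answer: Price = 4.2741


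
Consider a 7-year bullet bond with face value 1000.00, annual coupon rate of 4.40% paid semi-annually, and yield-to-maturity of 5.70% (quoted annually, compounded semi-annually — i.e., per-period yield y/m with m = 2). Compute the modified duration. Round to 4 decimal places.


Answer: Modified duration = 5.8890

Derivation:
Coupon per period c = face * coupon_rate / m = 22.000000
Periods per year m = 2; per-period yield y/m = 0.028500
Number of cashflows N = 14
Cashflows (t years, CF_t, discount factor 1/(1+y/m)^(m*t), PV):
  t = 0.5000: CF_t = 22.000000, DF = 0.972290, PV = 21.390374
  t = 1.0000: CF_t = 22.000000, DF = 0.945347, PV = 20.797642
  t = 1.5000: CF_t = 22.000000, DF = 0.919152, PV = 20.221334
  t = 2.0000: CF_t = 22.000000, DF = 0.893682, PV = 19.660995
  t = 2.5000: CF_t = 22.000000, DF = 0.868917, PV = 19.116184
  t = 3.0000: CF_t = 22.000000, DF = 0.844840, PV = 18.586470
  t = 3.5000: CF_t = 22.000000, DF = 0.821429, PV = 18.071434
  t = 4.0000: CF_t = 22.000000, DF = 0.798667, PV = 17.570670
  t = 4.5000: CF_t = 22.000000, DF = 0.776536, PV = 17.083782
  t = 5.0000: CF_t = 22.000000, DF = 0.755018, PV = 16.610386
  t = 5.5000: CF_t = 22.000000, DF = 0.734096, PV = 16.150108
  t = 6.0000: CF_t = 22.000000, DF = 0.713754, PV = 15.702584
  t = 6.5000: CF_t = 22.000000, DF = 0.693976, PV = 15.267461
  t = 7.0000: CF_t = 1022.000000, DF = 0.674745, PV = 689.589677
Price P = sum_t PV_t = 925.819099
First compute Macaulay numerator sum_t t * PV_t:
  t * PV_t at t = 0.5000: 10.695187
  t * PV_t at t = 1.0000: 20.797642
  t * PV_t at t = 1.5000: 30.332000
  t * PV_t at t = 2.0000: 39.321990
  t * PV_t at t = 2.5000: 47.790460
  t * PV_t at t = 3.0000: 55.759409
  t * PV_t at t = 3.5000: 63.250018
  t * PV_t at t = 4.0000: 70.282678
  t * PV_t at t = 4.5000: 76.877018
  t * PV_t at t = 5.0000: 83.051929
  t * PV_t at t = 5.5000: 88.825593
  t * PV_t at t = 6.0000: 94.215505
  t * PV_t at t = 6.5000: 99.238500
  t * PV_t at t = 7.0000: 4827.127737
Macaulay duration D = 5607.565665 / 925.819099 = 6.056870
Modified duration = D / (1 + y/m) = 6.056870 / (1 + 0.028500) = 5.889032


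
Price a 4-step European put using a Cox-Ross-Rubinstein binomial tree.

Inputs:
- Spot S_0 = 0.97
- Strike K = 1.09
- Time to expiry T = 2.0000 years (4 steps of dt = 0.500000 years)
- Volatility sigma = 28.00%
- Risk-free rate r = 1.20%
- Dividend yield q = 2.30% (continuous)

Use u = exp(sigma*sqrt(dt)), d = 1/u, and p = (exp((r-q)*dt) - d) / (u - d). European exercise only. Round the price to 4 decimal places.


dt = T/N = 0.500000
u = exp(sigma*sqrt(dt)) = 1.218950; d = 1/u = 0.820378
p = (exp((r-q)*dt) - d) / (u - d) = 0.436902
Discount per step: exp(-r*dt) = 0.994018
Stock lattice S(k, i) with i counting down-moves:
  k=0: S(0,0) = 0.9700
  k=1: S(1,0) = 1.1824; S(1,1) = 0.7958
  k=2: S(2,0) = 1.4413; S(2,1) = 0.9700; S(2,2) = 0.6528
  k=3: S(3,0) = 1.7568; S(3,1) = 1.1824; S(3,2) = 0.7958; S(3,3) = 0.5356
  k=4: S(4,0) = 2.1415; S(4,1) = 1.4413; S(4,2) = 0.9700; S(4,3) = 0.6528; S(4,4) = 0.4394
Terminal payoffs V(N, i) = max(K - S_T, 0):
  V(4,0) = 0.000000; V(4,1) = 0.000000; V(4,2) = 0.120000; V(4,3) = 0.437170; V(4,4) = 0.650632
Backward induction: V(k, i) = exp(-r*dt) * [p * V(k+1, i) + (1-p) * V(k+1, i+1)].
  V(3,0) = exp(-r*dt) * [p*0.000000 + (1-p)*0.000000] = 0.000000
  V(3,1) = exp(-r*dt) * [p*0.000000 + (1-p)*0.120000] = 0.067168
  V(3,2) = exp(-r*dt) * [p*0.120000 + (1-p)*0.437170] = 0.296812
  V(3,3) = exp(-r*dt) * [p*0.437170 + (1-p)*0.650632] = 0.554036
  V(2,0) = exp(-r*dt) * [p*0.000000 + (1-p)*0.067168] = 0.037596
  V(2,1) = exp(-r*dt) * [p*0.067168 + (1-p)*0.296812] = 0.195304
  V(2,2) = exp(-r*dt) * [p*0.296812 + (1-p)*0.554036] = 0.439012
  V(1,0) = exp(-r*dt) * [p*0.037596 + (1-p)*0.195304] = 0.125645
  V(1,1) = exp(-r*dt) * [p*0.195304 + (1-p)*0.439012] = 0.330546
  V(0,0) = exp(-r*dt) * [p*0.125645 + (1-p)*0.330546] = 0.239583

Answer: Price = V(0,0) = 0.2396


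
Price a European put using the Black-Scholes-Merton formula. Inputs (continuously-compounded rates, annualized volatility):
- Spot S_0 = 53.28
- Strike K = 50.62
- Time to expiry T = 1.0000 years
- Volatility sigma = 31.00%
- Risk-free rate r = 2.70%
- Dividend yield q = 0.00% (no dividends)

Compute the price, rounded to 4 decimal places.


d1 = (ln(S/K) + (r - q + 0.5*sigma^2) * T) / (sigma * sqrt(T)) = 0.40730410
d2 = d1 - sigma * sqrt(T) = 0.09730410
exp(-rT) = 0.97336124; exp(-qT) = 1.00000000
P = K * exp(-rT) * N(-d2) - S_0 * exp(-qT) * N(-d1)
N(-d1) = 0.34189233; N(-d2) = 0.46124245
P = 50.6200 * 0.97336124 * 0.46124245 - 53.2800 * 1.00000000 * 0.34189233 = 4.5101

Answer: Price = 4.5101


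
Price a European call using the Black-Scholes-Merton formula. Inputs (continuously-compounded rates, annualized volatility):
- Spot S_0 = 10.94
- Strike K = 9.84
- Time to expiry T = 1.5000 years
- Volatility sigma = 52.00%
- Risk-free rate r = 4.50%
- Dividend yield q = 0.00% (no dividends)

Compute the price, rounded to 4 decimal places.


d1 = (ln(S/K) + (r - q + 0.5*sigma^2) * T) / (sigma * sqrt(T)) = 0.59081392
d2 = d1 - sigma * sqrt(T) = -0.04605341
exp(-rT) = 0.93472772; exp(-qT) = 1.00000000
C = S_0 * exp(-qT) * N(d1) - K * exp(-rT) * N(d2)
N(d1) = 0.72267745; N(d2) = 0.48163384
C = 10.9400 * 1.00000000 * 0.72267745 - 9.8400 * 0.93472772 * 0.48163384 = 3.4762

Answer: Price = 3.4762


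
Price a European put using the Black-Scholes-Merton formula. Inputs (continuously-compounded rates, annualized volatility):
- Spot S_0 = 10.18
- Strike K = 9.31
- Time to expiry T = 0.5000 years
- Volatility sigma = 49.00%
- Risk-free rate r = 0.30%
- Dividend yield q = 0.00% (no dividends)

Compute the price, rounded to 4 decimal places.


Answer: Price = 0.9426

Derivation:
d1 = (ln(S/K) + (r - q + 0.5*sigma^2) * T) / (sigma * sqrt(T)) = 0.43540726
d2 = d1 - sigma * sqrt(T) = 0.08892494
exp(-rT) = 0.99850112; exp(-qT) = 1.00000000
P = K * exp(-rT) * N(-d2) - S_0 * exp(-qT) * N(-d1)
N(-d1) = 0.33163342; N(-d2) = 0.46457078
P = 9.3100 * 0.99850112 * 0.46457078 - 10.1800 * 1.00000000 * 0.33163342 = 0.9426


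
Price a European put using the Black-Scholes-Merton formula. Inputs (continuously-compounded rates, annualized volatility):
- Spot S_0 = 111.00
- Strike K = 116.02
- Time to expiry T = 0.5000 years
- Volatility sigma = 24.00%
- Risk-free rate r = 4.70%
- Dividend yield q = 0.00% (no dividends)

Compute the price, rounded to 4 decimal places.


d1 = (ln(S/K) + (r - q + 0.5*sigma^2) * T) / (sigma * sqrt(T)) = -0.03731396
d2 = d1 - sigma * sqrt(T) = -0.20701959
exp(-rT) = 0.97677397; exp(-qT) = 1.00000000
P = K * exp(-rT) * N(-d2) - S_0 * exp(-qT) * N(-d1)
N(-d1) = 0.51488266; N(-d2) = 0.58200272
P = 116.0200 * 0.97677397 * 0.58200272 - 111.0000 * 1.00000000 * 0.51488266 = 8.8037

Answer: Price = 8.8037


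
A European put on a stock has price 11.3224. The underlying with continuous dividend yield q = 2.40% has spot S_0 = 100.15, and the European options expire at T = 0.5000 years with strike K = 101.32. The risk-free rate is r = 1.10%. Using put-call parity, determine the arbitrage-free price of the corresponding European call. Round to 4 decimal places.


Put-call parity: C - P = S_0 * exp(-qT) - K * exp(-rT).
S_0 * exp(-qT) = 100.1500 * 0.98807171 = 98.95538204
K * exp(-rT) = 101.3200 * 0.99451510 = 100.76426966
C = P + S*exp(-qT) - K*exp(-rT)
C = 11.3224 + 98.95538204 - 100.76426966 = 9.5135

Answer: Call price = 9.5135


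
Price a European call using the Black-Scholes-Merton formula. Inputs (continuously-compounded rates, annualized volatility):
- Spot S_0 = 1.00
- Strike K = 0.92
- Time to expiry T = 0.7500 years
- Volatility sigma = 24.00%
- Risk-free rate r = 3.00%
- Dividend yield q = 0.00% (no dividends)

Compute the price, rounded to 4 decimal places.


Answer: Price = 0.1388

Derivation:
d1 = (ln(S/K) + (r - q + 0.5*sigma^2) * T) / (sigma * sqrt(T)) = 0.61334618
d2 = d1 - sigma * sqrt(T) = 0.40550008
exp(-rT) = 0.97775124; exp(-qT) = 1.00000000
C = S_0 * exp(-qT) * N(d1) - K * exp(-rT) * N(d2)
N(d1) = 0.73017627; N(d2) = 0.65744502
C = 1.0000 * 1.00000000 * 0.73017627 - 0.9200 * 0.97775124 * 0.65744502 = 0.1388


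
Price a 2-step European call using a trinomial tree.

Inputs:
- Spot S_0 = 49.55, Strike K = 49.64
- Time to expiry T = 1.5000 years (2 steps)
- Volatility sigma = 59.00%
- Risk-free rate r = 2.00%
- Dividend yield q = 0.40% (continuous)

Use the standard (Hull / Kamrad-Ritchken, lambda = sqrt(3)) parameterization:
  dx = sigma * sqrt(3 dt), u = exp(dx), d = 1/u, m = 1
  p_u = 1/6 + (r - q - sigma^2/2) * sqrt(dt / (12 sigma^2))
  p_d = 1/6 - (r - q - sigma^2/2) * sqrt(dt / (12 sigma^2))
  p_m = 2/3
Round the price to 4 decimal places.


dt = T/N = 0.750000; dx = sigma*sqrt(3*dt) = 0.885000
u = exp(dx) = 2.422984; d = 1/u = 0.412714
p_u = 0.099696, p_m = 0.666667, p_d = 0.233637
Discount per step: exp(-r*dt) = 0.985112
Stock lattice S(k, j) with j the centered position index:
  k=0: S(0,+0) = 49.5500
  k=1: S(1,-1) = 20.4500; S(1,+0) = 49.5500; S(1,+1) = 120.0589
  k=2: S(2,-2) = 8.4400; S(2,-1) = 20.4500; S(2,+0) = 49.5500; S(2,+1) = 120.0589; S(2,+2) = 290.9008
Terminal payoffs V(N, j) = max(S_T - K, 0):
  V(2,-2) = 0.000000; V(2,-1) = 0.000000; V(2,+0) = 0.000000; V(2,+1) = 70.418877; V(2,+2) = 241.260784
Backward induction: V(k, j) = exp(-r*dt) * [p_u * V(k+1, j+1) + p_m * V(k+1, j) + p_d * V(k+1, j-1)]
  V(1,-1) = exp(-r*dt) * [p_u*0.000000 + p_m*0.000000 + p_d*0.000000] = 0.000000
  V(1,+0) = exp(-r*dt) * [p_u*70.418877 + p_m*0.000000 + p_d*0.000000] = 6.915982
  V(1,+1) = exp(-r*dt) * [p_u*241.260784 + p_m*70.418877 + p_d*0.000000] = 69.941699
  V(0,+0) = exp(-r*dt) * [p_u*69.941699 + p_m*6.915982 + p_d*0.000000] = 11.411128

Answer: Price = V(0,0) = 11.4111


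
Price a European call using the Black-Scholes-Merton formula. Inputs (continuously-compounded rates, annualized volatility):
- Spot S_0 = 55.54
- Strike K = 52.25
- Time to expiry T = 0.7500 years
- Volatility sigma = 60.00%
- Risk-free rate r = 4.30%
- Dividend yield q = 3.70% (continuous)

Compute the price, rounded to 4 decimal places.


d1 = (ln(S/K) + (r - q + 0.5*sigma^2) * T) / (sigma * sqrt(T)) = 0.38598481
d2 = d1 - sigma * sqrt(T) = -0.13363043
exp(-rT) = 0.96826449; exp(-qT) = 0.97263149
C = S_0 * exp(-qT) * N(d1) - K * exp(-rT) * N(d2)
N(d1) = 0.65024604; N(d2) = 0.44684741
C = 55.5400 * 0.97263149 * 0.65024604 - 52.2500 * 0.96826449 * 0.44684741 = 12.5194

Answer: Price = 12.5194


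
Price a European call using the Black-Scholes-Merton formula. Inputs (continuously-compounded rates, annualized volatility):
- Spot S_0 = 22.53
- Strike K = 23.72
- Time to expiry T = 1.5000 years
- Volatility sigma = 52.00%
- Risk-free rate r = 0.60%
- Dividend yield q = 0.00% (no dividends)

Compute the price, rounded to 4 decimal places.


d1 = (ln(S/K) + (r - q + 0.5*sigma^2) * T) / (sigma * sqrt(T)) = 0.25174659
d2 = d1 - sigma * sqrt(T) = -0.38512074
exp(-rT) = 0.99104038; exp(-qT) = 1.00000000
C = S_0 * exp(-qT) * N(d1) - K * exp(-rT) * N(d2)
N(d1) = 0.59938153; N(d2) = 0.35007398
C = 22.5300 * 1.00000000 * 0.59938153 - 23.7200 * 0.99104038 * 0.35007398 = 5.2747

Answer: Price = 5.2747


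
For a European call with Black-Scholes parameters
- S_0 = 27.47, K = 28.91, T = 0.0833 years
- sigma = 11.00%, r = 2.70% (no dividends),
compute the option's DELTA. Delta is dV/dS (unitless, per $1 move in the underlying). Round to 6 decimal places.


Answer: Delta = 0.063927

Derivation:
d1 = -1.5226194691; d2 = -1.5543673824
phi(d1) = 0.1251648567; exp(-qT) = 1.0000000000; exp(-rT) = 0.9977534273
N(d1) = 0.0639269680
Delta = exp(-qT) * N(d1) = 1.0000000000 * 0.0639269680 = 0.063927


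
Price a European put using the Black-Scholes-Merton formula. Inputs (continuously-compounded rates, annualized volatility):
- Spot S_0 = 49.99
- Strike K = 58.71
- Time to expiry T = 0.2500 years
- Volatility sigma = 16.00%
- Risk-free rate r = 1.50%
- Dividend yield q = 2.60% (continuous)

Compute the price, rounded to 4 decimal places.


d1 = (ln(S/K) + (r - q + 0.5*sigma^2) * T) / (sigma * sqrt(T)) = -2.00421356
d2 = d1 - sigma * sqrt(T) = -2.08421356
exp(-rT) = 0.99625702; exp(-qT) = 0.99352108
P = K * exp(-rT) * N(-d2) - S_0 * exp(-qT) * N(-d1)
N(-d1) = 0.97747641; N(-d2) = 0.98142963
P = 58.7100 * 0.99625702 * 0.98142963 - 49.9900 * 0.99352108 * 0.97747641 = 8.8566

Answer: Price = 8.8566


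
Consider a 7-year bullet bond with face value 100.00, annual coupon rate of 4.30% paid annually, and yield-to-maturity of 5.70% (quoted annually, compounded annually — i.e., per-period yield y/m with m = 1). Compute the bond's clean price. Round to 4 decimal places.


Coupon per period c = face * coupon_rate / m = 4.300000
Periods per year m = 1; per-period yield y/m = 0.057000
Number of cashflows N = 7
Cashflows (t years, CF_t, discount factor 1/(1+y/m)^(m*t), PV):
  t = 1.0000: CF_t = 4.300000, DF = 0.946074, PV = 4.068117
  t = 2.0000: CF_t = 4.300000, DF = 0.895056, PV = 3.848739
  t = 3.0000: CF_t = 4.300000, DF = 0.846789, PV = 3.641191
  t = 4.0000: CF_t = 4.300000, DF = 0.801125, PV = 3.444836
  t = 5.0000: CF_t = 4.300000, DF = 0.757923, PV = 3.259069
  t = 6.0000: CF_t = 4.300000, DF = 0.717051, PV = 3.083320
  t = 7.0000: CF_t = 104.300000, DF = 0.678383, PV = 70.755369
Price P = sum_t PV_t = 92.100640

Answer: Price = 92.1006


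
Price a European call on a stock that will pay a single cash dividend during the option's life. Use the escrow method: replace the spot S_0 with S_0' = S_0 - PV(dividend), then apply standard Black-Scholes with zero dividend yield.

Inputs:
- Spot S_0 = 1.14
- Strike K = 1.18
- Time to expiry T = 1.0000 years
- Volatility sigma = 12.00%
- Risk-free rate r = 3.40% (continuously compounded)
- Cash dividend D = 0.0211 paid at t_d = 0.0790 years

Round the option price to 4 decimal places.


Answer: Price = 0.0439

Derivation:
PV(D) = D * exp(-r * t_d) = 0.0211 * 0.99731760 = 0.02104340
S_0' = S_0 - PV(D) = 1.1400 - 0.02104340 = 1.11895660
d1 = (ln(S_0'/K) + (r + sigma^2/2)*T) / (sigma*sqrt(T)) = -0.09931497
d2 = d1 - sigma*sqrt(T) = -0.21931497
exp(-rT) = 0.96657150
N(d1) = 0.46044410; N(d2) = 0.41320235
C = S_0' * N(d1) - K * exp(-rT) * N(d2) = 1.11895660 * 0.46044410 - 1.1800 * 0.96657150 * 0.41320235 = 0.0439


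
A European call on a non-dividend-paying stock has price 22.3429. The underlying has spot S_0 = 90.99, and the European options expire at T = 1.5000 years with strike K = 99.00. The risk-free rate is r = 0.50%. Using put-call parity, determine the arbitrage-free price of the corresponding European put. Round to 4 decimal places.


Put-call parity: C - P = S_0 * exp(-qT) - K * exp(-rT).
S_0 * exp(-qT) = 90.9900 * 1.00000000 = 90.99000000
K * exp(-rT) = 99.0000 * 0.99252805 = 98.26027743
P = C - S*exp(-qT) + K*exp(-rT)
P = 22.3429 - 90.99000000 + 98.26027743 = 29.6132

Answer: Put price = 29.6132


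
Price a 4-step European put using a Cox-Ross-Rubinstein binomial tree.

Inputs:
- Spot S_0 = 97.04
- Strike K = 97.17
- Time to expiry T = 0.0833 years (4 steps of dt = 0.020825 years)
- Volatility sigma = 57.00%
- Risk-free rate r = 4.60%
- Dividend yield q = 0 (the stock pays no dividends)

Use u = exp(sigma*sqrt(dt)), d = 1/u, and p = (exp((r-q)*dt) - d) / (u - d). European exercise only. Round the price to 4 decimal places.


Answer: Price = V(0,0) = 5.8763

Derivation:
dt = T/N = 0.020825
u = exp(sigma*sqrt(dt)) = 1.085734; d = 1/u = 0.921036
p = (exp((r-q)*dt) - d) / (u - d) = 0.485267
Discount per step: exp(-r*dt) = 0.999043
Stock lattice S(k, i) with i counting down-moves:
  k=0: S(0,0) = 97.0400
  k=1: S(1,0) = 105.3596; S(1,1) = 89.3774
  k=2: S(2,0) = 114.3925; S(2,1) = 97.0400; S(2,2) = 82.3198
  k=3: S(3,0) = 124.1997; S(3,1) = 105.3596; S(3,2) = 89.3774; S(3,3) = 75.8195
  k=4: S(4,0) = 134.8478; S(4,1) = 114.3925; S(4,2) = 97.0400; S(4,3) = 82.3198; S(4,4) = 69.8325
Terminal payoffs V(N, i) = max(K - S_T, 0):
  V(4,0) = 0.000000; V(4,1) = 0.000000; V(4,2) = 0.130000; V(4,3) = 14.850226; V(4,4) = 27.337506
Backward induction: V(k, i) = exp(-r*dt) * [p * V(k+1, i) + (1-p) * V(k+1, i+1)].
  V(3,0) = exp(-r*dt) * [p*0.000000 + (1-p)*0.000000] = 0.000000
  V(3,1) = exp(-r*dt) * [p*0.000000 + (1-p)*0.130000] = 0.066851
  V(3,2) = exp(-r*dt) * [p*0.130000 + (1-p)*14.850226] = 7.699609
  V(3,3) = exp(-r*dt) * [p*14.850226 + (1-p)*27.337506] = 21.257470
  V(2,0) = exp(-r*dt) * [p*0.000000 + (1-p)*0.066851] = 0.034378
  V(2,1) = exp(-r*dt) * [p*0.066851 + (1-p)*7.699609] = 3.991859
  V(2,2) = exp(-r*dt) * [p*7.699609 + (1-p)*21.257470] = 14.664236
  V(1,0) = exp(-r*dt) * [p*0.034378 + (1-p)*3.991859] = 2.069441
  V(1,1) = exp(-r*dt) * [p*3.991859 + (1-p)*14.664236] = 9.476204
  V(0,0) = exp(-r*dt) * [p*2.069441 + (1-p)*9.476204] = 5.876316


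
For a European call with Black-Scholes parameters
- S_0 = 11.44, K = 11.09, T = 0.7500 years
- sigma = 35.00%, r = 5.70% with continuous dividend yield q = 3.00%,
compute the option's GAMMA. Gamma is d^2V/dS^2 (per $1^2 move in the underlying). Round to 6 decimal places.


d1 = 0.3208737433; d2 = 0.0177648520
phi(d1) = 0.3789244202; exp(-qT) = 0.9777512372; exp(-rT) = 0.9581508979
Gamma = exp(-qT) * phi(d1) / (S * sigma * sqrt(T)) = 0.9777512372 * 0.3789244202 / (11.4400 * 0.3500 * 0.8660254038) = 0.106846

Answer: Gamma = 0.106846


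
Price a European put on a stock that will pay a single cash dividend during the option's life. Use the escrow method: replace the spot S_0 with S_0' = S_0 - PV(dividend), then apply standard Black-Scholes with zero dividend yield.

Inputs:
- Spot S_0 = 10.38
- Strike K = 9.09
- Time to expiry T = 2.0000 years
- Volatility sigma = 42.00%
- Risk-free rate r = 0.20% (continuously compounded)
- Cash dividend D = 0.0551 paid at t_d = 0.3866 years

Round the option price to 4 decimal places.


Answer: Price = 1.6805

Derivation:
PV(D) = D * exp(-r * t_d) = 0.0551 * 0.99922710 = 0.05505741
S_0' = S_0 - PV(D) = 10.3800 - 0.05505741 = 10.32494259
d1 = (ln(S_0'/K) + (r + sigma^2/2)*T) / (sigma*sqrt(T)) = 0.51818750
d2 = d1 - sigma*sqrt(T) = -0.07578220
exp(-rT) = 0.99600799
N(-d1) = 0.30216373; N(-d2) = 0.53020381
P = K * exp(-rT) * N(-d2) - S_0' * N(-d1) = 9.0900 * 0.99600799 * 0.53020381 - 10.32494259 * 0.30216373 = 1.6805


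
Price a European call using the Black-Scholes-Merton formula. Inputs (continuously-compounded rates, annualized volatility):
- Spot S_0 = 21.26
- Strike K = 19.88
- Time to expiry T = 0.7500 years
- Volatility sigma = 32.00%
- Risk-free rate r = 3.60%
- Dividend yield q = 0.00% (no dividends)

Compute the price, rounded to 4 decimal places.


Answer: Price = 3.3194

Derivation:
d1 = (ln(S/K) + (r - q + 0.5*sigma^2) * T) / (sigma * sqrt(T)) = 0.47816572
d2 = d1 - sigma * sqrt(T) = 0.20103759
exp(-rT) = 0.97336124; exp(-qT) = 1.00000000
C = S_0 * exp(-qT) * N(d1) - K * exp(-rT) * N(d2)
N(d1) = 0.68373387; N(d2) = 0.57966541
C = 21.2600 * 1.00000000 * 0.68373387 - 19.8800 * 0.97336124 * 0.57966541 = 3.3194


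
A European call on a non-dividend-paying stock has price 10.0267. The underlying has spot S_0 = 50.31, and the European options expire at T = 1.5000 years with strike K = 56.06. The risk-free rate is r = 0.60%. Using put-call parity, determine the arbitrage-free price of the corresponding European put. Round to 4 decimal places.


Answer: Put price = 15.2744

Derivation:
Put-call parity: C - P = S_0 * exp(-qT) - K * exp(-rT).
S_0 * exp(-qT) = 50.3100 * 1.00000000 = 50.31000000
K * exp(-rT) = 56.0600 * 0.99104038 = 55.55772363
P = C - S*exp(-qT) + K*exp(-rT)
P = 10.0267 - 50.31000000 + 55.55772363 = 15.2744


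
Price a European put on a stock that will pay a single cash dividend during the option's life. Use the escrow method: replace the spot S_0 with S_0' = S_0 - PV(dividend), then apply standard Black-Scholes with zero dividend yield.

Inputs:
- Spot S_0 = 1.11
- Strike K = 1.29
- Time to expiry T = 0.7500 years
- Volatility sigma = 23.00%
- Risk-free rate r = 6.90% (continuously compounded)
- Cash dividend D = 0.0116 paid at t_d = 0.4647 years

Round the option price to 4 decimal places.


Answer: Price = 0.1686

Derivation:
PV(D) = D * exp(-r * t_d) = 0.0116 * 0.96844431 = 0.01123395
S_0' = S_0 - PV(D) = 1.1100 - 0.01123395 = 1.09876605
d1 = (ln(S_0'/K) + (r + sigma^2/2)*T) / (sigma*sqrt(T)) = -0.44615091
d2 = d1 - sigma*sqrt(T) = -0.64533675
exp(-rT) = 0.94956623
N(-d1) = 0.67225588; N(-d2) = 0.74064551
P = K * exp(-rT) * N(-d2) - S_0' * N(-d1) = 1.2900 * 0.94956623 * 0.74064551 - 1.09876605 * 0.67225588 = 0.1686
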